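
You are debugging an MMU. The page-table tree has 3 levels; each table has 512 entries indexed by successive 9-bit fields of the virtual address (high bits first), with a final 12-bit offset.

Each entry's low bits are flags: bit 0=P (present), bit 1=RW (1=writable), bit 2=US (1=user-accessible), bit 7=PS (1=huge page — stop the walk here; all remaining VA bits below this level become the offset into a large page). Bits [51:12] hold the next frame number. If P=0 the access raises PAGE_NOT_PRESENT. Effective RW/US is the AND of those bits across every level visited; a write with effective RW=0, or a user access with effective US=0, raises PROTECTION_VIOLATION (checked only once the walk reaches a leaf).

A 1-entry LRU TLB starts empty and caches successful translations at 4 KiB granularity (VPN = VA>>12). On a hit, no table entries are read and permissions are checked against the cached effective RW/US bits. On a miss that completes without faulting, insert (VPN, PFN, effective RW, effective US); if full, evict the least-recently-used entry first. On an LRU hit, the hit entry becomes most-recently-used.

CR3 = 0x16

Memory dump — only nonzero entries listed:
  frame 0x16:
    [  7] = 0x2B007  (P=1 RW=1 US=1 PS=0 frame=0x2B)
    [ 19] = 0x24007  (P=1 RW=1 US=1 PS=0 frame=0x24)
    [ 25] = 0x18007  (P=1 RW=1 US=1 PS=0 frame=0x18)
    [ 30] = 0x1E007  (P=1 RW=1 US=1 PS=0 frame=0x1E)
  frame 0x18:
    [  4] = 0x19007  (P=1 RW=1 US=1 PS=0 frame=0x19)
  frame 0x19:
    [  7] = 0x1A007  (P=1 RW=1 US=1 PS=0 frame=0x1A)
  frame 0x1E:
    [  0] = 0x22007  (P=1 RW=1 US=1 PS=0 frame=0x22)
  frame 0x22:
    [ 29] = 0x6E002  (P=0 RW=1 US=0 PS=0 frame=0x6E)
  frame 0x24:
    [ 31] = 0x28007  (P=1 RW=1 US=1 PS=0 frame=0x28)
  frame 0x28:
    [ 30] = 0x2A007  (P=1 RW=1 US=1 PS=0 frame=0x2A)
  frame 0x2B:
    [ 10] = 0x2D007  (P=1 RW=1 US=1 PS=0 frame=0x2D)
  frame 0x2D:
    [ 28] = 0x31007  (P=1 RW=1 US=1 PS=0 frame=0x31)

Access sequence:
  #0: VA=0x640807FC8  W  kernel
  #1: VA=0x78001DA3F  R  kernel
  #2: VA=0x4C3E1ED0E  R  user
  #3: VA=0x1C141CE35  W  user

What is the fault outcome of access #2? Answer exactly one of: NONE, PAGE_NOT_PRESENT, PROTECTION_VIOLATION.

Walk each access:
#0 VA=0x640807FC8 (w,kernel):
  L0: frame=0x16 idx=25 entry=0x18007 [P=1 RW=1 US=1 PS=0]
  L1: frame=0x18 idx=4 entry=0x19007 [P=1 RW=1 US=1 PS=0]
  L2: frame=0x19 idx=7 entry=0x1A007 [P=1 RW=1 US=1 PS=0]
  ✓ 0x1AFC8  — 3 lookups
#1 VA=0x78001DA3F (r,kernel):
  L0: frame=0x16 idx=30 entry=0x1E007 [P=1 RW=1 US=1 PS=0]
  L1: frame=0x1E idx=0 entry=0x22007 [P=1 RW=1 US=1 PS=0]
  L2: frame=0x22 idx=29 entry=0x6E002 [P=0 RW=1 US=0 PS=0]
  → PAGE_NOT_PRESENT  (3 entries read)
#2 VA=0x4C3E1ED0E (r,user):
  L0: frame=0x16 idx=19 entry=0x24007 [P=1 RW=1 US=1 PS=0]
  L1: frame=0x24 idx=31 entry=0x28007 [P=1 RW=1 US=1 PS=0]
  L2: frame=0x28 idx=30 entry=0x2A007 [P=1 RW=1 US=1 PS=0]
  ✓ 0x2AD0E  — 3 lookups
#3 VA=0x1C141CE35 (w,user):
  L0: frame=0x16 idx=7 entry=0x2B007 [P=1 RW=1 US=1 PS=0]
  L1: frame=0x2B idx=10 entry=0x2D007 [P=1 RW=1 US=1 PS=0]
  L2: frame=0x2D idx=28 entry=0x31007 [P=1 RW=1 US=1 PS=0]
  ✓ 0x31E35  — 3 lookups

Access #2 fault: NONE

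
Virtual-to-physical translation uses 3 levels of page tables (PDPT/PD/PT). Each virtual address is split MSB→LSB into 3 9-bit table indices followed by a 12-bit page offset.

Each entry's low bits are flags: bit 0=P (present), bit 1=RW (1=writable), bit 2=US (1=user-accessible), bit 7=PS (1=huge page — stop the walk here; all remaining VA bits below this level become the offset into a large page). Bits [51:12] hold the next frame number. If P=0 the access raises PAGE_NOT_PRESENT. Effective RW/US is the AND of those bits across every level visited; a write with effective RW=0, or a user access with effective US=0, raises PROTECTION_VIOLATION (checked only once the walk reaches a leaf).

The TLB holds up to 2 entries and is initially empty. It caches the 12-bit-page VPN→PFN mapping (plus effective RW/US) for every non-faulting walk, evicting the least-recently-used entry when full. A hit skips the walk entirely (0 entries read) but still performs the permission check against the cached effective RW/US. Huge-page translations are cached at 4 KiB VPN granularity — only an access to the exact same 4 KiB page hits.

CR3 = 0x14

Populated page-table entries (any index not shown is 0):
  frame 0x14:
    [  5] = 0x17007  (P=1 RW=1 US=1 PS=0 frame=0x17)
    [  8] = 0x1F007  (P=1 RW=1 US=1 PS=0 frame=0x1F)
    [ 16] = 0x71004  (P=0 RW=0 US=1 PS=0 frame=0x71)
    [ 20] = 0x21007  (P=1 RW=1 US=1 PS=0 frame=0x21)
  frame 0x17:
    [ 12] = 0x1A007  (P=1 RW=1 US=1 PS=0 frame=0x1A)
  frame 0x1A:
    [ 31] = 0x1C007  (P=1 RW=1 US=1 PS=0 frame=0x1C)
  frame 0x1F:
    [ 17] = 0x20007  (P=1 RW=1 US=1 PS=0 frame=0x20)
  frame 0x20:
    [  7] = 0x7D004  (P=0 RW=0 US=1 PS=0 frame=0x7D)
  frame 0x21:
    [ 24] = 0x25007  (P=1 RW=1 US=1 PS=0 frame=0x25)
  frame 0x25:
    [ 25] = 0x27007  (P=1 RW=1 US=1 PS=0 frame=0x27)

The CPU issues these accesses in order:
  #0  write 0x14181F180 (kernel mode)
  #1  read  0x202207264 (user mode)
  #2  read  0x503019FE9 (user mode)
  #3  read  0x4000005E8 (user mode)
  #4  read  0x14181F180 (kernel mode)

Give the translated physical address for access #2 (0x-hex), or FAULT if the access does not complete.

Walk each access:
#0 VA=0x14181F180 (w,kernel):
  L0 @0x14[5] → 0x17007  P=1,RW=1,US=1,PS=0
  L1 @0x17[12] → 0x1A007  P=1,RW=1,US=1,PS=0
  L2 @0x1A[31] → 0x1C007  P=1,RW=1,US=1,PS=0
  → PA=0x1C180  (3 entries read)
#1 VA=0x202207264 (r,user):
  L0 @0x14[8] → 0x1F007  P=1,RW=1,US=1,PS=0
  L1 @0x1F[17] → 0x20007  P=1,RW=1,US=1,PS=0
  L2 @0x20[7] → 0x7D004  P=0,RW=0,US=1,PS=0
  ⇒ fault: PAGE_NOT_PRESENT  — 3 lookups
#2 VA=0x503019FE9 (r,user):
  L0 @0x14[20] → 0x21007  P=1,RW=1,US=1,PS=0
  L1 @0x21[24] → 0x25007  P=1,RW=1,US=1,PS=0
  L2 @0x25[25] → 0x27007  P=1,RW=1,US=1,PS=0
  → PA=0x27FE9  (3 entries read)
#3 VA=0x4000005E8 (r,user):
  L0 @0x14[16] → 0x71004  P=0,RW=0,US=1,PS=0
  ⇒ fault: PAGE_NOT_PRESENT  — 1 lookups
#4 VA=0x14181F180 (r,kernel):
  TLB hit vpn=0x14181F → PA=0x1C180

Access #2 PA: 0x27FE9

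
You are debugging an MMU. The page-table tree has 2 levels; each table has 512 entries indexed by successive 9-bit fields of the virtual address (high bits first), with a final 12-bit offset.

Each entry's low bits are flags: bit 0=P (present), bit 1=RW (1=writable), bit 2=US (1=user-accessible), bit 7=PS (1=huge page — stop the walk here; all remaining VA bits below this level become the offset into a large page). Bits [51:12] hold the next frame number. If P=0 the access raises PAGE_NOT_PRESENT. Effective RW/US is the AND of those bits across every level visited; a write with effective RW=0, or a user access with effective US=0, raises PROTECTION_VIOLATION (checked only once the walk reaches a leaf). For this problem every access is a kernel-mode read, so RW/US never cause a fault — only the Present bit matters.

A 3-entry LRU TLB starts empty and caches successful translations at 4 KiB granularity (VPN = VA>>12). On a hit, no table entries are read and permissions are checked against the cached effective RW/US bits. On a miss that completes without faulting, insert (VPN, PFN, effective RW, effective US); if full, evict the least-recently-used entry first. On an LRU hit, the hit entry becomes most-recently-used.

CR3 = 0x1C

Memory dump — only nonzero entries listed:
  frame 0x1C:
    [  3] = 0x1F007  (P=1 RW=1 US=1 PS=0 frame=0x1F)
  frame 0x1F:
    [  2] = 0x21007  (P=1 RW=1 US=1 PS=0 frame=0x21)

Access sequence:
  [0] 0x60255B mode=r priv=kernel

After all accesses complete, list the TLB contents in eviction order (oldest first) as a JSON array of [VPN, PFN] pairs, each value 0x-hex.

Per-access translation:
#0 VA=0x60255B (r,kernel):
  [0] read 0x1C idx=3: raw=0x1F007 flags P=1 W=1 U=1 S=0
  [1] read 0x1F idx=2: raw=0x21007 flags P=1 W=1 U=1 S=0
  ⇒ phys 0x2155B  [2 reads]

TLB: [["0x602", "0x21"]]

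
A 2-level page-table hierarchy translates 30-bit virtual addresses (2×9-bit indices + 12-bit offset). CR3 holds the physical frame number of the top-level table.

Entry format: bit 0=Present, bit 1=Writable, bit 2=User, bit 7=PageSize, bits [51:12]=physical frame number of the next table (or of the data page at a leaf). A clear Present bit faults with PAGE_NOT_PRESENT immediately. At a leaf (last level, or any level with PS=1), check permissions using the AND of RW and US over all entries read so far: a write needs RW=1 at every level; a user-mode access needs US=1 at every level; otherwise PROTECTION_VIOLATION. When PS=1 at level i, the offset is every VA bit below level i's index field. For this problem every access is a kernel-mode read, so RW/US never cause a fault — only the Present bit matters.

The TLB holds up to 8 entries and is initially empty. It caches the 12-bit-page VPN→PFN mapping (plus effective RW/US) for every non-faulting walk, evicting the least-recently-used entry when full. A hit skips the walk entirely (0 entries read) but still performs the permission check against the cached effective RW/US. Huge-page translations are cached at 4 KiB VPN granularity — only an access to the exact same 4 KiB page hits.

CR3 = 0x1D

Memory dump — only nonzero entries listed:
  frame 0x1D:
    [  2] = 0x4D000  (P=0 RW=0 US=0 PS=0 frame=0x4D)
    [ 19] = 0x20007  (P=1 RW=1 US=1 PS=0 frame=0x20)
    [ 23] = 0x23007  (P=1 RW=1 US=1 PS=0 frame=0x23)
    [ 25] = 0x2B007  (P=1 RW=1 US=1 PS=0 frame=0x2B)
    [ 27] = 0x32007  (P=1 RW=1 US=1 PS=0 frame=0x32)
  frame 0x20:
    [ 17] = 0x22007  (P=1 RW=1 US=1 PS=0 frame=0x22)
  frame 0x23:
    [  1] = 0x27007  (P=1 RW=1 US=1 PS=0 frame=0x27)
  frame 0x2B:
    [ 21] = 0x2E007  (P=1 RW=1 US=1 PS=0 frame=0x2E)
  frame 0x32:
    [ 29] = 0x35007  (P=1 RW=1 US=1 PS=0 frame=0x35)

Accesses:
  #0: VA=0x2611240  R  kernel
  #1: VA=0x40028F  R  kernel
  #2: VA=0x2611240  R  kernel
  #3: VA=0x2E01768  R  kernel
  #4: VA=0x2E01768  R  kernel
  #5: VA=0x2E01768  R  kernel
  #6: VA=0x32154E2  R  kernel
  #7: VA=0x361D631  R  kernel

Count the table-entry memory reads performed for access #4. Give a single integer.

Walk each access:
#0 VA=0x2611240 (r,kernel):
  lvl0: tbl 0x1D, slot 19 ⇒ 0x20007 (P1/RW1/US1/PS0)
  lvl1: tbl 0x20, slot 17 ⇒ 0x22007 (P1/RW1/US1/PS0)
  → PA=0x22240  (2 entries read)
#1 VA=0x40028F (r,kernel):
  lvl0: tbl 0x1D, slot 2 ⇒ 0x4D000 (P0/RW0/US0/PS0)
  ⇒ fault: PAGE_NOT_PRESENT  — 1 lookups
#2 VA=0x2611240 (r,kernel):
  TLB hit vpn=0x2611 → PA=0x22240
#3 VA=0x2E01768 (r,kernel):
  lvl0: tbl 0x1D, slot 23 ⇒ 0x23007 (P1/RW1/US1/PS0)
  lvl1: tbl 0x23, slot 1 ⇒ 0x27007 (P1/RW1/US1/PS0)
  → PA=0x27768  (2 entries read)
#4 VA=0x2E01768 (r,kernel):
  TLB hit vpn=0x2E01 → PA=0x27768
#5 VA=0x2E01768 (r,kernel):
  TLB hit vpn=0x2E01 → PA=0x27768
#6 VA=0x32154E2 (r,kernel):
  lvl0: tbl 0x1D, slot 25 ⇒ 0x2B007 (P1/RW1/US1/PS0)
  lvl1: tbl 0x2B, slot 21 ⇒ 0x2E007 (P1/RW1/US1/PS0)
  → PA=0x2E4E2  (2 entries read)
#7 VA=0x361D631 (r,kernel):
  lvl0: tbl 0x1D, slot 27 ⇒ 0x32007 (P1/RW1/US1/PS0)
  lvl1: tbl 0x32, slot 29 ⇒ 0x35007 (P1/RW1/US1/PS0)
  → PA=0x35631  (2 entries read)

Entries read for #4: 0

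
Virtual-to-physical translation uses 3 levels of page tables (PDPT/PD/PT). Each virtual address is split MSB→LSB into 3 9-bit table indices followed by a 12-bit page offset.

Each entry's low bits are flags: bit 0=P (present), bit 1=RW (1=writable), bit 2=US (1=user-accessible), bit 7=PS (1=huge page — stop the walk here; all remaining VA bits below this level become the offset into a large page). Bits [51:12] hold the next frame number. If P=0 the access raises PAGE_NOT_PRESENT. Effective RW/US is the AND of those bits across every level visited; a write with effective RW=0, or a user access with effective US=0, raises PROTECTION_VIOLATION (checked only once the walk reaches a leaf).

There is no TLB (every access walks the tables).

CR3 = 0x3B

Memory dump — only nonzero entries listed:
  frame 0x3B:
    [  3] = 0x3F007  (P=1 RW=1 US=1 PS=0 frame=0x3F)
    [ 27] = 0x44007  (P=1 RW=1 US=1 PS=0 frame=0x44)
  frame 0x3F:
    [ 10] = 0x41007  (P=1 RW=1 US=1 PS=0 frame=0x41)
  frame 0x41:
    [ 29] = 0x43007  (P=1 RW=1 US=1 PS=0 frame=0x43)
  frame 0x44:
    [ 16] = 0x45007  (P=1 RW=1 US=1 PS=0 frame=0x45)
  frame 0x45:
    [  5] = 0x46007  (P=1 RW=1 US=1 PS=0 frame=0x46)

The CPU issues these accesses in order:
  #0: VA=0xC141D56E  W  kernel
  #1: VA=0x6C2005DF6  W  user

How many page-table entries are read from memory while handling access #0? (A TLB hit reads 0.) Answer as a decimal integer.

Per-access translation:
#0 VA=0xC141D56E (w,kernel):
  L0 @0x3B[3] → 0x3F007  P=1,RW=1,US=1,PS=0
  L1 @0x3F[10] → 0x41007  P=1,RW=1,US=1,PS=0
  L2 @0x41[29] → 0x43007  P=1,RW=1,US=1,PS=0
  ✓ 0x4356E  — 3 lookups
#1 VA=0x6C2005DF6 (w,user):
  L0 @0x3B[27] → 0x44007  P=1,RW=1,US=1,PS=0
  L1 @0x44[16] → 0x45007  P=1,RW=1,US=1,PS=0
  L2 @0x45[5] → 0x46007  P=1,RW=1,US=1,PS=0
  ✓ 0x46DF6  — 3 lookups

Entries read for #0: 3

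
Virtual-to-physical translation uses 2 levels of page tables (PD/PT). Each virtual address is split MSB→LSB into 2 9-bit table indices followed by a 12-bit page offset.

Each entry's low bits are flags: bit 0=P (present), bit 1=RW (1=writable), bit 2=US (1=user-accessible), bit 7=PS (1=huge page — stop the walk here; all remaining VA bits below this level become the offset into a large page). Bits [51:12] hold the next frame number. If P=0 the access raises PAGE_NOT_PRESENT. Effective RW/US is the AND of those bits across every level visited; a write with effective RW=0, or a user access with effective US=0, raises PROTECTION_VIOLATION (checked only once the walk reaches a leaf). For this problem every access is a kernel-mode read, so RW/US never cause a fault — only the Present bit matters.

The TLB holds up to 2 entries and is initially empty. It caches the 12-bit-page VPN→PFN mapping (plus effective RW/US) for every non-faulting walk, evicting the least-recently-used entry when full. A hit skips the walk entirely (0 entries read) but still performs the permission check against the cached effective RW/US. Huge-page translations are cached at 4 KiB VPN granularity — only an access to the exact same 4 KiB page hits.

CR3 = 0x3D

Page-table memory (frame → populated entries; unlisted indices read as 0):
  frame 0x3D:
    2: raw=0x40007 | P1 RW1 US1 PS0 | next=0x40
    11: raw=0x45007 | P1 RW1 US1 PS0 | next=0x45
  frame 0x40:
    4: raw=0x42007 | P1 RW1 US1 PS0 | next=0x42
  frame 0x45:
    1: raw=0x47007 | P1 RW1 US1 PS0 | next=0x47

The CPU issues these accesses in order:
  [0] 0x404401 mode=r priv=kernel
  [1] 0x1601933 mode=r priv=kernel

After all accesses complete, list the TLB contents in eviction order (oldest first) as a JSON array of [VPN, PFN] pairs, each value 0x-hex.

Trace:
#0 VA=0x404401 (r,kernel):
  L0: frame=0x3D idx=2 entry=0x40007 [P=1 RW=1 US=1 PS=0]
  L1: frame=0x40 idx=4 entry=0x42007 [P=1 RW=1 US=1 PS=0]
  → PA=0x42401  (2 entries read)
#1 VA=0x1601933 (r,kernel):
  L0: frame=0x3D idx=11 entry=0x45007 [P=1 RW=1 US=1 PS=0]
  L1: frame=0x45 idx=1 entry=0x47007 [P=1 RW=1 US=1 PS=0]
  → PA=0x47933  (2 entries read)

TLB: [["0x404", "0x42"], ["0x1601", "0x47"]]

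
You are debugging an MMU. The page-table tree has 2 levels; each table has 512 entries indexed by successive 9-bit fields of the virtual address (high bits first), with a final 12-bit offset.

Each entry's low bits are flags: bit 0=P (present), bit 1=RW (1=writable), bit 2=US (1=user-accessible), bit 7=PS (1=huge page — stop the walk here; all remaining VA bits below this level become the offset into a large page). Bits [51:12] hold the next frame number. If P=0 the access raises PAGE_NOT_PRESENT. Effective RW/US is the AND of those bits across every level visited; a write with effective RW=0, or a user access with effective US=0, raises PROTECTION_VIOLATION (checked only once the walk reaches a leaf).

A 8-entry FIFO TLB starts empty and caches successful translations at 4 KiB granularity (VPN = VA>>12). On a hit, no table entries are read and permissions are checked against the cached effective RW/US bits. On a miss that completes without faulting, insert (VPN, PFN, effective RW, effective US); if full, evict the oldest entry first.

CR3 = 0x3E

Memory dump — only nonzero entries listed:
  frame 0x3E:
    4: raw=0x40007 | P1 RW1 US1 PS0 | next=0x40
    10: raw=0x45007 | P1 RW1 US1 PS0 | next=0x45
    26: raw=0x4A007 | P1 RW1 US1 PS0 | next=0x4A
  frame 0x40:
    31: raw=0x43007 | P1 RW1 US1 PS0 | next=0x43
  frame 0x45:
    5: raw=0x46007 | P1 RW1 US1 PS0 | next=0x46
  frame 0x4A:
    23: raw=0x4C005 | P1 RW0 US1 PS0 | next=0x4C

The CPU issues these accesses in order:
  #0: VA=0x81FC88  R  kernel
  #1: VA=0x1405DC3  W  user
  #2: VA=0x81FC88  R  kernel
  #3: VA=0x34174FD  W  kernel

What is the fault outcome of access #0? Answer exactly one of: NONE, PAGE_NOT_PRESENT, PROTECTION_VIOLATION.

Per-access translation:
#0 VA=0x81FC88 (r,kernel):
  L0 @0x3E[4] → 0x40007  P=1,RW=1,US=1,PS=0
  L1 @0x40[31] → 0x43007  P=1,RW=1,US=1,PS=0
  ✓ 0x43C88  — 2 lookups
#1 VA=0x1405DC3 (w,user):
  L0 @0x3E[10] → 0x45007  P=1,RW=1,US=1,PS=0
  L1 @0x45[5] → 0x46007  P=1,RW=1,US=1,PS=0
  ✓ 0x46DC3  — 2 lookups
#2 VA=0x81FC88 (r,kernel):
  TLB hit vpn=0x81F → PA=0x43C88
#3 VA=0x34174FD (w,kernel):
  L0 @0x3E[26] → 0x4A007  P=1,RW=1,US=1,PS=0
  L1 @0x4A[23] → 0x4C005  P=1,RW=0,US=1,PS=0
  ✗ PROTECTION_VIOLATION  [2 reads]

Access #0 fault: NONE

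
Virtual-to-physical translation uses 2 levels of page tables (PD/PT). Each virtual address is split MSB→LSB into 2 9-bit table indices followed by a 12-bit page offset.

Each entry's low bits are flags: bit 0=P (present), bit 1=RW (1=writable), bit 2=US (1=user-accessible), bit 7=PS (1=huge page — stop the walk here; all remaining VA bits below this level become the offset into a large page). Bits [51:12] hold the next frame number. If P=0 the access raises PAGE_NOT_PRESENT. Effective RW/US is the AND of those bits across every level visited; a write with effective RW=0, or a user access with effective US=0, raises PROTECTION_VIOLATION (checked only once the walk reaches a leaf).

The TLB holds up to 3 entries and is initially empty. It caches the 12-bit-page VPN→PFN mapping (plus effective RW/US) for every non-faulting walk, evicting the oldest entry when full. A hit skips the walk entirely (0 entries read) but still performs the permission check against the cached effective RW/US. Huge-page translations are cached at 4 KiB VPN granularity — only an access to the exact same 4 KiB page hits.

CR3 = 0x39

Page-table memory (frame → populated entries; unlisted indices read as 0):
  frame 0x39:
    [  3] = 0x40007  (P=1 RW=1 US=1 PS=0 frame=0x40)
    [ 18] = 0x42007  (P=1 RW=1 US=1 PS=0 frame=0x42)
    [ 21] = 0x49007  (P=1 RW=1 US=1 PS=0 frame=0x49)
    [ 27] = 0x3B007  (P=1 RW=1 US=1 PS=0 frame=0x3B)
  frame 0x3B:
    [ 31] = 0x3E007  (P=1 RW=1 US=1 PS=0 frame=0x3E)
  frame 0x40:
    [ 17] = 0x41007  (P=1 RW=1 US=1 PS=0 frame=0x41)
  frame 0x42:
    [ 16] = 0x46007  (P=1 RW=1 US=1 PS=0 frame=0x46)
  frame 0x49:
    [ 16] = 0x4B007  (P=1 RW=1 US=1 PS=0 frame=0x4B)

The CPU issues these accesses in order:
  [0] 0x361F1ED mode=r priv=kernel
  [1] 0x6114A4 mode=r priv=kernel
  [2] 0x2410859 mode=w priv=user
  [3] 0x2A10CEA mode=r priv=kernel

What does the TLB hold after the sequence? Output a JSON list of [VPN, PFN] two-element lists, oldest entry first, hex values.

Walk each access:
#0 VA=0x361F1ED (r,kernel):
  lvl0: tbl 0x39, slot 27 ⇒ 0x3B007 (P1/RW1/US1/PS0)
  lvl1: tbl 0x3B, slot 31 ⇒ 0x3E007 (P1/RW1/US1/PS0)
  ⇒ phys 0x3E1ED  [2 reads]
#1 VA=0x6114A4 (r,kernel):
  lvl0: tbl 0x39, slot 3 ⇒ 0x40007 (P1/RW1/US1/PS0)
  lvl1: tbl 0x40, slot 17 ⇒ 0x41007 (P1/RW1/US1/PS0)
  ⇒ phys 0x414A4  [2 reads]
#2 VA=0x2410859 (w,user):
  lvl0: tbl 0x39, slot 18 ⇒ 0x42007 (P1/RW1/US1/PS0)
  lvl1: tbl 0x42, slot 16 ⇒ 0x46007 (P1/RW1/US1/PS0)
  ⇒ phys 0x46859  [2 reads]
#3 VA=0x2A10CEA (r,kernel):
  lvl0: tbl 0x39, slot 21 ⇒ 0x49007 (P1/RW1/US1/PS0)
  lvl1: tbl 0x49, slot 16 ⇒ 0x4B007 (P1/RW1/US1/PS0)
  ⇒ phys 0x4BCEA  [2 reads]

TLB: [["0x611", "0x41"], ["0x2410", "0x46"], ["0x2A10", "0x4B"]]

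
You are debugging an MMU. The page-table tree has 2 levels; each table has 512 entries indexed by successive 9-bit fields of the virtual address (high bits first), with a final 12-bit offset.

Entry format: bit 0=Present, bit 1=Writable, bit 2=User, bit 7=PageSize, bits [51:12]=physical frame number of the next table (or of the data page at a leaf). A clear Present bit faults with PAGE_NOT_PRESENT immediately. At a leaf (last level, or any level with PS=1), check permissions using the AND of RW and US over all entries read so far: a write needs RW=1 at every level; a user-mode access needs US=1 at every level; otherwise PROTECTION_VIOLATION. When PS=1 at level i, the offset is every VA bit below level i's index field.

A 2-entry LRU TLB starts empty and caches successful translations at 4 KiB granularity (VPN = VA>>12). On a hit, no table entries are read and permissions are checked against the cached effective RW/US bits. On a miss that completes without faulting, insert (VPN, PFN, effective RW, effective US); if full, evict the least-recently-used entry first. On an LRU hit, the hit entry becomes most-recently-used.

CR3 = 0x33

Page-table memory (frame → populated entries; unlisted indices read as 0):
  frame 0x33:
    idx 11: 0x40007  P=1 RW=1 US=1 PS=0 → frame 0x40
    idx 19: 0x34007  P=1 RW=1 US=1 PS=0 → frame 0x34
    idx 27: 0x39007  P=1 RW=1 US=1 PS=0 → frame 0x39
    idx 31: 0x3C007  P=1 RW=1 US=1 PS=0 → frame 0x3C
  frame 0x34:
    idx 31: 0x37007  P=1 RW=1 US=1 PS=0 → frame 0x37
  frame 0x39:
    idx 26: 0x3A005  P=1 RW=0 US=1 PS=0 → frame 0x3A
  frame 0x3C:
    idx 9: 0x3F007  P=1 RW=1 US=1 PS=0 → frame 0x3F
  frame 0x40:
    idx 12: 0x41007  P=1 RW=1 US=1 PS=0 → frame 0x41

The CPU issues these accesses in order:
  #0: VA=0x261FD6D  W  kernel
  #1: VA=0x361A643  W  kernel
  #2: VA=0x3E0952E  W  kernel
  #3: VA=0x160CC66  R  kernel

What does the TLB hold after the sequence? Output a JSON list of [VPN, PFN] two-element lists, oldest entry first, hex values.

Walk each access:
#0 VA=0x261FD6D (w,kernel):
  L0: frame=0x33 idx=19 entry=0x34007 [P=1 RW=1 US=1 PS=0]
  L1: frame=0x34 idx=31 entry=0x37007 [P=1 RW=1 US=1 PS=0]
  ✓ 0x37D6D  — 2 lookups
#1 VA=0x361A643 (w,kernel):
  L0: frame=0x33 idx=27 entry=0x39007 [P=1 RW=1 US=1 PS=0]
  L1: frame=0x39 idx=26 entry=0x3A005 [P=1 RW=0 US=1 PS=0]
  ⇒ fault: PROTECTION_VIOLATION  — 2 lookups
#2 VA=0x3E0952E (w,kernel):
  L0: frame=0x33 idx=31 entry=0x3C007 [P=1 RW=1 US=1 PS=0]
  L1: frame=0x3C idx=9 entry=0x3F007 [P=1 RW=1 US=1 PS=0]
  ✓ 0x3F52E  — 2 lookups
#3 VA=0x160CC66 (r,kernel):
  L0: frame=0x33 idx=11 entry=0x40007 [P=1 RW=1 US=1 PS=0]
  L1: frame=0x40 idx=12 entry=0x41007 [P=1 RW=1 US=1 PS=0]
  ✓ 0x41C66  — 2 lookups

TLB: [["0x3E09", "0x3F"], ["0x160C", "0x41"]]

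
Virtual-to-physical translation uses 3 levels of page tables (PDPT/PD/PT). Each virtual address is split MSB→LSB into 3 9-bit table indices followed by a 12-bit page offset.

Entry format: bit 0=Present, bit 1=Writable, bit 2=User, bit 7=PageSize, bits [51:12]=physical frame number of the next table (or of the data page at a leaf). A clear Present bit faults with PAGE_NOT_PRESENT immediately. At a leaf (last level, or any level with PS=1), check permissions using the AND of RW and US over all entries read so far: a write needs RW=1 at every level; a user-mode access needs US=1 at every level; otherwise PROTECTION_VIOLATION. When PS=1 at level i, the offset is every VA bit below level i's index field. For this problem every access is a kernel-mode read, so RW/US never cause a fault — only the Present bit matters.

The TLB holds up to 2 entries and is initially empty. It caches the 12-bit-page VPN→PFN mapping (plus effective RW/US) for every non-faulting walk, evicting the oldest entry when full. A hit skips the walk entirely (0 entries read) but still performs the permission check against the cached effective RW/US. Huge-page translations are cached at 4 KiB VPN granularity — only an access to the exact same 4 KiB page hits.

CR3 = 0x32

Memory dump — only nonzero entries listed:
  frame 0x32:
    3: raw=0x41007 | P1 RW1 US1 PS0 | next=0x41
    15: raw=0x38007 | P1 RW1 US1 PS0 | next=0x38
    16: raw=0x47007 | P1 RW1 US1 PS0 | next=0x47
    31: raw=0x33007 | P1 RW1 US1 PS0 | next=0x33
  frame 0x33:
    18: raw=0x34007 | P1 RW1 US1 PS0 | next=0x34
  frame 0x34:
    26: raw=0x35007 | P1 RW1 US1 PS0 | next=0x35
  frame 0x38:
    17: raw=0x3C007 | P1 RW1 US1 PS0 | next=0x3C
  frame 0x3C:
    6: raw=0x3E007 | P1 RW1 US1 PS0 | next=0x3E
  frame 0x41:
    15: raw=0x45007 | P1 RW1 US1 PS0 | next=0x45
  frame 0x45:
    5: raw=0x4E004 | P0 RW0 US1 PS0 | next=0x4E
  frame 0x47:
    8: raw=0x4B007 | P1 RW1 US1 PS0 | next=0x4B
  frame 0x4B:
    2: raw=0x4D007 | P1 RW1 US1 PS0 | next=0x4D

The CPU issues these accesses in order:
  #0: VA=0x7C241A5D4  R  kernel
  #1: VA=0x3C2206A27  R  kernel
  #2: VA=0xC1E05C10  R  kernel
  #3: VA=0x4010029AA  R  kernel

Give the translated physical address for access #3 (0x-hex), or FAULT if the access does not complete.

Per-access translation:
#0 VA=0x7C241A5D4 (r,kernel):
  [0] read 0x32 idx=31: raw=0x33007 flags P=1 W=1 U=1 S=0
  [1] read 0x33 idx=18: raw=0x34007 flags P=1 W=1 U=1 S=0
  [2] read 0x34 idx=26: raw=0x35007 flags P=1 W=1 U=1 S=0
  ⇒ phys 0x355D4  [3 reads]
#1 VA=0x3C2206A27 (r,kernel):
  [0] read 0x32 idx=15: raw=0x38007 flags P=1 W=1 U=1 S=0
  [1] read 0x38 idx=17: raw=0x3C007 flags P=1 W=1 U=1 S=0
  [2] read 0x3C idx=6: raw=0x3E007 flags P=1 W=1 U=1 S=0
  ⇒ phys 0x3EA27  [3 reads]
#2 VA=0xC1E05C10 (r,kernel):
  [0] read 0x32 idx=3: raw=0x41007 flags P=1 W=1 U=1 S=0
  [1] read 0x41 idx=15: raw=0x45007 flags P=1 W=1 U=1 S=0
  [2] read 0x45 idx=5: raw=0x4E004 flags P=0 W=0 U=1 S=0
  → PAGE_NOT_PRESENT  (3 entries read)
#3 VA=0x4010029AA (r,kernel):
  [0] read 0x32 idx=16: raw=0x47007 flags P=1 W=1 U=1 S=0
  [1] read 0x47 idx=8: raw=0x4B007 flags P=1 W=1 U=1 S=0
  [2] read 0x4B idx=2: raw=0x4D007 flags P=1 W=1 U=1 S=0
  ⇒ phys 0x4D9AA  [3 reads]

Access #3 PA: 0x4D9AA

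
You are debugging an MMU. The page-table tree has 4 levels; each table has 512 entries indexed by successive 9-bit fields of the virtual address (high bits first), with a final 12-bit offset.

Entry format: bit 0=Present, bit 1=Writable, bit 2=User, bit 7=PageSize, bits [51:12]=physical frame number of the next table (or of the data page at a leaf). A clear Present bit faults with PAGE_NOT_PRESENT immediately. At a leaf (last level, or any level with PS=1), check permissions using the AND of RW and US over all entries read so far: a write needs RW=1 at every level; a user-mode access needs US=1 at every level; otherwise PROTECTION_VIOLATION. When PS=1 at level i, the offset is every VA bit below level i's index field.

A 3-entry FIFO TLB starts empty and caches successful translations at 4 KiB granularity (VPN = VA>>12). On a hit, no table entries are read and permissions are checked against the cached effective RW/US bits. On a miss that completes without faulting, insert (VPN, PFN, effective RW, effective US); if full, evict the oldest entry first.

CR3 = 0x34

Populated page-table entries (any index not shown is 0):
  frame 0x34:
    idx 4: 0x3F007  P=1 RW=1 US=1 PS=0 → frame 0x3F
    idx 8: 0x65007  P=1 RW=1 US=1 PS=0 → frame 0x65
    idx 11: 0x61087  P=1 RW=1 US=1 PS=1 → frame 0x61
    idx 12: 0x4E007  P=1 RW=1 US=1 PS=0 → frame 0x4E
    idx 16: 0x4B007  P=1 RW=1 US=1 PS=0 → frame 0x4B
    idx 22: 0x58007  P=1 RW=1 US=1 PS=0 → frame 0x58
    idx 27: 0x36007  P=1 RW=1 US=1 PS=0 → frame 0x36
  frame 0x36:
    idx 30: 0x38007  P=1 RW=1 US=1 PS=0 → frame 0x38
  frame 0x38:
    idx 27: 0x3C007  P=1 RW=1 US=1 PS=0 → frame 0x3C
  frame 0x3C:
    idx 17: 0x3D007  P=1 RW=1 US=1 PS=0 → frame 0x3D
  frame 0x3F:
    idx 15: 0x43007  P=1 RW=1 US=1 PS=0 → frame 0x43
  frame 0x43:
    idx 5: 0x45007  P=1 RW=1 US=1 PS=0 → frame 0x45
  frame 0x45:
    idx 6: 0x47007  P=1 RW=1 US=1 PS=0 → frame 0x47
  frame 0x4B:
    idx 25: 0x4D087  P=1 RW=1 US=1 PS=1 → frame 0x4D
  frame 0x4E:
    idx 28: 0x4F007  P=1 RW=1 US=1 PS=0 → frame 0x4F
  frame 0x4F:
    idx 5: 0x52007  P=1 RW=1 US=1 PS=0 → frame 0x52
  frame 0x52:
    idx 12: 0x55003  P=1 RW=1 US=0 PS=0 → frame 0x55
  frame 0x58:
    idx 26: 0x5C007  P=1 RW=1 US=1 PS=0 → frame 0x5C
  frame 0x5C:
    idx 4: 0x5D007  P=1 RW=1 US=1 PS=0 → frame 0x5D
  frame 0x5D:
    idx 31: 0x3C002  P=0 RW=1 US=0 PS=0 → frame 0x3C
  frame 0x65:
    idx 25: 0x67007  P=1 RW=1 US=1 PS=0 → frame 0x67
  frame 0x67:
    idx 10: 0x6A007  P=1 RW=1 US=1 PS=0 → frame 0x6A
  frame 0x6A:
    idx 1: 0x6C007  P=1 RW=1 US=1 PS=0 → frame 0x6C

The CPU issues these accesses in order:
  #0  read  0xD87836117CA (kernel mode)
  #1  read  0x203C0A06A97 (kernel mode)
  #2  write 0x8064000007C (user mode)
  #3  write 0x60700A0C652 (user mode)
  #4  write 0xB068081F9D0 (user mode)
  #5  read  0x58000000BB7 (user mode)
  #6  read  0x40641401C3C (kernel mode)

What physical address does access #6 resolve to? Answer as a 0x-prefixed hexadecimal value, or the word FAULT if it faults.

Walk each access:
#0 VA=0xD87836117CA (r,kernel):
  L0: frame=0x34 idx=27 entry=0x36007 [P=1 RW=1 US=1 PS=0]
  L1: frame=0x36 idx=30 entry=0x38007 [P=1 RW=1 US=1 PS=0]
  L2: frame=0x38 idx=27 entry=0x3C007 [P=1 RW=1 US=1 PS=0]
  L3: frame=0x3C idx=17 entry=0x3D007 [P=1 RW=1 US=1 PS=0]
  ✓ 0x3D7CA  — 4 lookups
#1 VA=0x203C0A06A97 (r,kernel):
  L0: frame=0x34 idx=4 entry=0x3F007 [P=1 RW=1 US=1 PS=0]
  L1: frame=0x3F idx=15 entry=0x43007 [P=1 RW=1 US=1 PS=0]
  L2: frame=0x43 idx=5 entry=0x45007 [P=1 RW=1 US=1 PS=0]
  L3: frame=0x45 idx=6 entry=0x47007 [P=1 RW=1 US=1 PS=0]
  ✓ 0x47A97  — 4 lookups
#2 VA=0x8064000007C (w,user):
  L0: frame=0x34 idx=16 entry=0x4B007 [P=1 RW=1 US=1 PS=0]
  L1: frame=0x4B idx=25 entry=0x4D087 [P=1 RW=1 US=1 PS=1]
  ✓ 0x4D07C (huge @L1)  — 2 lookups
#3 VA=0x60700A0C652 (w,user):
  L0: frame=0x34 idx=12 entry=0x4E007 [P=1 RW=1 US=1 PS=0]
  L1: frame=0x4E idx=28 entry=0x4F007 [P=1 RW=1 US=1 PS=0]
  L2: frame=0x4F idx=5 entry=0x52007 [P=1 RW=1 US=1 PS=0]
  L3: frame=0x52 idx=12 entry=0x55003 [P=1 RW=1 US=0 PS=0]
  ⇒ fault: PROTECTION_VIOLATION  — 4 lookups
#4 VA=0xB068081F9D0 (w,user):
  L0: frame=0x34 idx=22 entry=0x58007 [P=1 RW=1 US=1 PS=0]
  L1: frame=0x58 idx=26 entry=0x5C007 [P=1 RW=1 US=1 PS=0]
  L2: frame=0x5C idx=4 entry=0x5D007 [P=1 RW=1 US=1 PS=0]
  L3: frame=0x5D idx=31 entry=0x3C002 [P=0 RW=1 US=0 PS=0]
  ⇒ fault: PAGE_NOT_PRESENT  — 4 lookups
#5 VA=0x58000000BB7 (r,user):
  L0: frame=0x34 idx=11 entry=0x61087 [P=1 RW=1 US=1 PS=1]
  ✓ 0x61BB7 (huge @L0)  — 1 lookups
#6 VA=0x40641401C3C (r,kernel):
  L0: frame=0x34 idx=8 entry=0x65007 [P=1 RW=1 US=1 PS=0]
  L1: frame=0x65 idx=25 entry=0x67007 [P=1 RW=1 US=1 PS=0]
  L2: frame=0x67 idx=10 entry=0x6A007 [P=1 RW=1 US=1 PS=0]
  L3: frame=0x6A idx=1 entry=0x6C007 [P=1 RW=1 US=1 PS=0]
  ✓ 0x6CC3C  — 4 lookups

Access #6 PA: 0x6CC3C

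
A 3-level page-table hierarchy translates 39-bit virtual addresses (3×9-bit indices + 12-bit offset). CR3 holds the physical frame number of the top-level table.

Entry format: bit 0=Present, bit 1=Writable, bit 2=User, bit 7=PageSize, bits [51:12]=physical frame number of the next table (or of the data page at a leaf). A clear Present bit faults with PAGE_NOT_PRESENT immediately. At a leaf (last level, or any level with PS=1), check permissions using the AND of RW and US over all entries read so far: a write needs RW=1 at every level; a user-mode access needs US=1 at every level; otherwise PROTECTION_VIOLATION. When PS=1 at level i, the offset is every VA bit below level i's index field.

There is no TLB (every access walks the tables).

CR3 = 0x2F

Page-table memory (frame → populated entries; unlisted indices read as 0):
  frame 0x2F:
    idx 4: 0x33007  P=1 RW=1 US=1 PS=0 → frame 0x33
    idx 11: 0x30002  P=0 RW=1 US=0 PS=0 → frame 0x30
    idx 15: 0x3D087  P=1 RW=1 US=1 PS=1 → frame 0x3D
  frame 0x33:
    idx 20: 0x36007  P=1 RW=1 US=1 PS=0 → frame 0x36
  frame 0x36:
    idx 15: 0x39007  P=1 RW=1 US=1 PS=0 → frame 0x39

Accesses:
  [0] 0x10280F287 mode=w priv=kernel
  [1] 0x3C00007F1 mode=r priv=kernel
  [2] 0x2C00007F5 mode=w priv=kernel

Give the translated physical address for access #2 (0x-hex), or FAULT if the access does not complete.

Walk each access:
#0 VA=0x10280F287 (w,kernel):
  [0] read 0x2F idx=4: raw=0x33007 flags P=1 W=1 U=1 S=0
  [1] read 0x33 idx=20: raw=0x36007 flags P=1 W=1 U=1 S=0
  [2] read 0x36 idx=15: raw=0x39007 flags P=1 W=1 U=1 S=0
  ⇒ phys 0x39287  [3 reads]
#1 VA=0x3C00007F1 (r,kernel):
  [0] read 0x2F idx=15: raw=0x3D087 flags P=1 W=1 U=1 S=1
  ⇒ phys 0x3D7F1 (huge @L0)  [1 reads]
#2 VA=0x2C00007F5 (w,kernel):
  [0] read 0x2F idx=11: raw=0x30002 flags P=0 W=1 U=0 S=0
  ✗ PAGE_NOT_PRESENT  [1 reads]

Access #2 PA: FAULT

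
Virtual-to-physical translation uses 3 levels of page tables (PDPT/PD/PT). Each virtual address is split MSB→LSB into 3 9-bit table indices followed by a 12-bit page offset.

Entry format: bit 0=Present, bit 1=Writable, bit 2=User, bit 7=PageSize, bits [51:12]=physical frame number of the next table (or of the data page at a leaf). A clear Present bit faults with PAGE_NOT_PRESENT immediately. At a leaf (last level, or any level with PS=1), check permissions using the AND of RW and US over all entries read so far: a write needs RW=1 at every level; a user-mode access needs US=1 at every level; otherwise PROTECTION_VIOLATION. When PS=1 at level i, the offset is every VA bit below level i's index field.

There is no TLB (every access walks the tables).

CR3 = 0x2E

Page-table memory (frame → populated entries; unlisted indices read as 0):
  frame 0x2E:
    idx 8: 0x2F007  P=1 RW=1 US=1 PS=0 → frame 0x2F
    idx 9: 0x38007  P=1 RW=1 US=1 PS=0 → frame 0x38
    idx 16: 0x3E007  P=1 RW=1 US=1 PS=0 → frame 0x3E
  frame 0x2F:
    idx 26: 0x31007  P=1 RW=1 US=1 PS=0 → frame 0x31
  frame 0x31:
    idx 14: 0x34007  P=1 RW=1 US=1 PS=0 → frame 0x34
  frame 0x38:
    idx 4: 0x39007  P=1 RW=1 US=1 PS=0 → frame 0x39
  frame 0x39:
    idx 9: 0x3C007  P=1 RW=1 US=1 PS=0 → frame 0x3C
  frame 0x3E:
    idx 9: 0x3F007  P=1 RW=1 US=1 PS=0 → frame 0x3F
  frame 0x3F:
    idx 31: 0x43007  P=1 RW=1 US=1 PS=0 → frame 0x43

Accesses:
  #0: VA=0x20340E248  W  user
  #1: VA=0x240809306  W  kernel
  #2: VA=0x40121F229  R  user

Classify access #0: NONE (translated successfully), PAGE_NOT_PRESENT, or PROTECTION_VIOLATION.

Per-access translation:
#0 VA=0x20340E248 (w,user):
  L0: frame=0x2E idx=8 entry=0x2F007 [P=1 RW=1 US=1 PS=0]
  L1: frame=0x2F idx=26 entry=0x31007 [P=1 RW=1 US=1 PS=0]
  L2: frame=0x31 idx=14 entry=0x34007 [P=1 RW=1 US=1 PS=0]
  ✓ 0x34248  — 3 lookups
#1 VA=0x240809306 (w,kernel):
  L0: frame=0x2E idx=9 entry=0x38007 [P=1 RW=1 US=1 PS=0]
  L1: frame=0x38 idx=4 entry=0x39007 [P=1 RW=1 US=1 PS=0]
  L2: frame=0x39 idx=9 entry=0x3C007 [P=1 RW=1 US=1 PS=0]
  ✓ 0x3C306  — 3 lookups
#2 VA=0x40121F229 (r,user):
  L0: frame=0x2E idx=16 entry=0x3E007 [P=1 RW=1 US=1 PS=0]
  L1: frame=0x3E idx=9 entry=0x3F007 [P=1 RW=1 US=1 PS=0]
  L2: frame=0x3F idx=31 entry=0x43007 [P=1 RW=1 US=1 PS=0]
  ✓ 0x43229  — 3 lookups

Access #0 fault: NONE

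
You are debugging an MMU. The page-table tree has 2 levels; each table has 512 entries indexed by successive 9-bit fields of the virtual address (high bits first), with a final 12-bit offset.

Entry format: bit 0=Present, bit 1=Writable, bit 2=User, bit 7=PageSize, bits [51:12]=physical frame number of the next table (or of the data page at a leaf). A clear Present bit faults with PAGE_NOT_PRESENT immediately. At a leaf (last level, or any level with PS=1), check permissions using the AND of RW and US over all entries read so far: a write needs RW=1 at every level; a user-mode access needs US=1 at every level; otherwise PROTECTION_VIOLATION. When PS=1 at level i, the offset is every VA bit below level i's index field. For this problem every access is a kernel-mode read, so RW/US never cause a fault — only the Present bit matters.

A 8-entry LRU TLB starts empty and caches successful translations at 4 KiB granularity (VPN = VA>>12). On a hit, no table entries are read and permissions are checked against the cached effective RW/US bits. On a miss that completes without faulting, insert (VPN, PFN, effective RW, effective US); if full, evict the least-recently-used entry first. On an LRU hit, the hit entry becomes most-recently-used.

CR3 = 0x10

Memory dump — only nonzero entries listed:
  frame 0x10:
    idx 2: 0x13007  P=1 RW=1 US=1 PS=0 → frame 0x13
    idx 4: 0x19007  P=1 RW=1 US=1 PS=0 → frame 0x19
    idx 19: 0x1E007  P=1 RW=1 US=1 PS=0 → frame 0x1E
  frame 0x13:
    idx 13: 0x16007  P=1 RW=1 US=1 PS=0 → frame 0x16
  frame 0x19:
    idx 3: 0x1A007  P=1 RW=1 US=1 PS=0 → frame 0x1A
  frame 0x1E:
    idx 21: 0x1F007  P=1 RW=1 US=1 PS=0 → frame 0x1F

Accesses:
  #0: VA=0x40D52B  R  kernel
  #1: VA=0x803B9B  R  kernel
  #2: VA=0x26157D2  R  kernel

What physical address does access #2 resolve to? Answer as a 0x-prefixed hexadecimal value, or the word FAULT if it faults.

Walk each access:
#0 VA=0x40D52B (r,kernel):
  L0 @0x10[2] → 0x13007  P=1,RW=1,US=1,PS=0
  L1 @0x13[13] → 0x16007  P=1,RW=1,US=1,PS=0
  ✓ 0x1652B  — 2 lookups
#1 VA=0x803B9B (r,kernel):
  L0 @0x10[4] → 0x19007  P=1,RW=1,US=1,PS=0
  L1 @0x19[3] → 0x1A007  P=1,RW=1,US=1,PS=0
  ✓ 0x1AB9B  — 2 lookups
#2 VA=0x26157D2 (r,kernel):
  L0 @0x10[19] → 0x1E007  P=1,RW=1,US=1,PS=0
  L1 @0x1E[21] → 0x1F007  P=1,RW=1,US=1,PS=0
  ✓ 0x1F7D2  — 2 lookups

Access #2 PA: 0x1F7D2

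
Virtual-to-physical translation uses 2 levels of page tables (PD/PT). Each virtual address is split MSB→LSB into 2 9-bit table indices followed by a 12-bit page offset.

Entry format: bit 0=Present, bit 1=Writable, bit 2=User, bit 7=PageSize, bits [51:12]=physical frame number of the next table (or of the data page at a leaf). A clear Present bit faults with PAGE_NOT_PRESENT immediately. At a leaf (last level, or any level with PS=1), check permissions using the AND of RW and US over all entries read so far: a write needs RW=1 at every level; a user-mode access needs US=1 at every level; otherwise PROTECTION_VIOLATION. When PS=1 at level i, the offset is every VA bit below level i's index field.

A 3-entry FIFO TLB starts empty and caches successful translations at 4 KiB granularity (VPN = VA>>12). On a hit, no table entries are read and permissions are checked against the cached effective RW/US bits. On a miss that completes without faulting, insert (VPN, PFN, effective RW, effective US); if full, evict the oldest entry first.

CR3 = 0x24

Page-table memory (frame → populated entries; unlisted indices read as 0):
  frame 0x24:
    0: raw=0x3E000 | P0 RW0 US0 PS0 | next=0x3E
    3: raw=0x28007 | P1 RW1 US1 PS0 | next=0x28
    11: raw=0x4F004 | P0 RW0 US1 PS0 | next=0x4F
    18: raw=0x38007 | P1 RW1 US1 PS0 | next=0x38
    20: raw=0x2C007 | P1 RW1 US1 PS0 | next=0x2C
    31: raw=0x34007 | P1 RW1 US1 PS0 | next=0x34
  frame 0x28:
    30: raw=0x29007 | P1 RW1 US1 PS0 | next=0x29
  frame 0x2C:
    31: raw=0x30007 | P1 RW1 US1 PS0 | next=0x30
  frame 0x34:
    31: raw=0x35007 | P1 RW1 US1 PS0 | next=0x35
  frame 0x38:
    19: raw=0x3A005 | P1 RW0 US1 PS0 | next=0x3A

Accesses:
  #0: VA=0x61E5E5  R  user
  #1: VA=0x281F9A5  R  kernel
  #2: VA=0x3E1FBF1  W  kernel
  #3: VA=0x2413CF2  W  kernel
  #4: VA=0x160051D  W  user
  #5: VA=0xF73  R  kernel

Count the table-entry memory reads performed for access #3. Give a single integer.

Trace:
#0 VA=0x61E5E5 (r,user):
  lvl0: tbl 0x24, slot 3 ⇒ 0x28007 (P1/RW1/US1/PS0)
  lvl1: tbl 0x28, slot 30 ⇒ 0x29007 (P1/RW1/US1/PS0)
  → PA=0x295E5  (2 entries read)
#1 VA=0x281F9A5 (r,kernel):
  lvl0: tbl 0x24, slot 20 ⇒ 0x2C007 (P1/RW1/US1/PS0)
  lvl1: tbl 0x2C, slot 31 ⇒ 0x30007 (P1/RW1/US1/PS0)
  → PA=0x309A5  (2 entries read)
#2 VA=0x3E1FBF1 (w,kernel):
  lvl0: tbl 0x24, slot 31 ⇒ 0x34007 (P1/RW1/US1/PS0)
  lvl1: tbl 0x34, slot 31 ⇒ 0x35007 (P1/RW1/US1/PS0)
  → PA=0x35BF1  (2 entries read)
#3 VA=0x2413CF2 (w,kernel):
  lvl0: tbl 0x24, slot 18 ⇒ 0x38007 (P1/RW1/US1/PS0)
  lvl1: tbl 0x38, slot 19 ⇒ 0x3A005 (P1/RW0/US1/PS0)
  → PROTECTION_VIOLATION  (2 entries read)
#4 VA=0x160051D (w,user):
  lvl0: tbl 0x24, slot 11 ⇒ 0x4F004 (P0/RW0/US1/PS0)
  → PAGE_NOT_PRESENT  (1 entries read)
#5 VA=0xF73 (r,kernel):
  lvl0: tbl 0x24, slot 0 ⇒ 0x3E000 (P0/RW0/US0/PS0)
  → PAGE_NOT_PRESENT  (1 entries read)

Entries read for #3: 2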